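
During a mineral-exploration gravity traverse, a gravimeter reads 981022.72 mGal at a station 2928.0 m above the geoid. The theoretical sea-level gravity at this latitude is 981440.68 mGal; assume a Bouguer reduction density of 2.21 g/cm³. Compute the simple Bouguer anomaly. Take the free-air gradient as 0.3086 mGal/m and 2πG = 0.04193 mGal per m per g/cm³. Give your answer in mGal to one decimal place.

Free-air correction = 0.3086 × 2928.0 = 903.58 mGal
Free-air anomaly = 981022.72 − 981440.68 + (903.58) = 485.62 mGal
Bouguer slab correction = 0.04193 × 2.21 × 2928.0 = 271.32 mGal
Simple Bouguer anomaly = 485.62 − (271.32) = 214.30 mGal

214.3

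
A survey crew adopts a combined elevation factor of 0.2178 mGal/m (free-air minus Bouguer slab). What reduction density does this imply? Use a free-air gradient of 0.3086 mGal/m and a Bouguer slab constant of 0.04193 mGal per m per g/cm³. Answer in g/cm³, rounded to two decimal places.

0.2178 = 0.3086 − 0.04193 × ρ
ρ = (0.3086 − 0.2178) / 0.04193 = 2.17 g/cm³

2.17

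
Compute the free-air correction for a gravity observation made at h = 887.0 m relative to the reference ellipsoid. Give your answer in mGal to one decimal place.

273.7

Free-air correction = 0.3086 × 887.0 = 273.7 mGal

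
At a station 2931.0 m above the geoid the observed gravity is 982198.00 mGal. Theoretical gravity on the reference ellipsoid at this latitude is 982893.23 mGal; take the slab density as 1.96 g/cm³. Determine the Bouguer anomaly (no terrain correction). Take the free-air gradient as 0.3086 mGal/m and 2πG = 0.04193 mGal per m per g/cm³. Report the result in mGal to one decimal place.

Free-air correction = 0.3086 × 2931.0 = 904.51 mGal
Free-air anomaly = 982198.00 − 982893.23 + (904.51) = 209.28 mGal
Bouguer slab correction = 0.04193 × 1.96 × 2931.0 = 240.88 mGal
Simple Bouguer anomaly = 209.28 − (240.88) = -31.60 mGal

-31.6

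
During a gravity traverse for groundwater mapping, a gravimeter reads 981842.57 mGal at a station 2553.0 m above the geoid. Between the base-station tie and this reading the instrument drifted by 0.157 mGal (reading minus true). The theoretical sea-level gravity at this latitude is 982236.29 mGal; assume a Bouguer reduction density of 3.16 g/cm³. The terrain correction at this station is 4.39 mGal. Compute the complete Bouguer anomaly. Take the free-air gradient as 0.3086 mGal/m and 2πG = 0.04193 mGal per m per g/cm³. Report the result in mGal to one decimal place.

60.1

Drift-corrected reading = 981842.57 − (0.157) = 981842.413 mGal
Free-air correction = 0.3086 × 2553.0 = 787.86 mGal
Free-air anomaly = 981842.413 − 982236.29 + (787.86) = 393.983 mGal
Bouguer slab correction = 0.04193 × 3.16 × 2553.0 = 338.27 mGal
Simple Bouguer anomaly = 393.983 − (338.27) = 55.713 mGal
Complete Bouguer anomaly = 55.713 + 4.39 = 60.103 mGal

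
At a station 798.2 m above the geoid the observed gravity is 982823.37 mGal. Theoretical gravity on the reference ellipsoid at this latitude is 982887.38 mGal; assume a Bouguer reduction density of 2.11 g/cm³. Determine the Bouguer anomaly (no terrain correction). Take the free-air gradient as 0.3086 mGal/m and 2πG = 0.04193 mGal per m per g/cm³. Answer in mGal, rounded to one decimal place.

Free-air correction = 0.3086 × 798.2 = 246.32 mGal
Free-air anomaly = 982823.37 − 982887.38 + (246.32) = 182.31 mGal
Bouguer slab correction = 0.04193 × 2.11 × 798.2 = 70.62 mGal
Simple Bouguer anomaly = 182.31 − (70.62) = 111.69 mGal

111.7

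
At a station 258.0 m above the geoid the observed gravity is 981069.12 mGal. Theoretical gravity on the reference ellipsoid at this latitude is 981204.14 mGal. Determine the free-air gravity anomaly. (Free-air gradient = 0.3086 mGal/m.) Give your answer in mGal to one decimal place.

-55.4

Free-air correction = 0.3086 × 258.0 = 79.62 mGal
Free-air anomaly = 981069.12 − 981204.14 + (79.62) = -55.40 mGal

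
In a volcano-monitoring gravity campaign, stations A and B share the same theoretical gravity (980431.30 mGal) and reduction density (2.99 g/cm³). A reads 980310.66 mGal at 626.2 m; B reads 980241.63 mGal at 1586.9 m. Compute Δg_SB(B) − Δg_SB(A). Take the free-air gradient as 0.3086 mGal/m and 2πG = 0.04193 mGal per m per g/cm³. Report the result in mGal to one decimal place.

107.0

Δg_SB(A) = 980310.66 − 980431.30 + 0.3086×626.2 − 0.04193×2.99×626.2 = -5.90 mGal
Δg_SB(B) = 980241.63 − 980431.30 + 0.3086×1586.9 − 0.04193×2.99×1586.9 = 101.10 mGal
Difference = 101.10 − (-5.90) = 107.00 mGal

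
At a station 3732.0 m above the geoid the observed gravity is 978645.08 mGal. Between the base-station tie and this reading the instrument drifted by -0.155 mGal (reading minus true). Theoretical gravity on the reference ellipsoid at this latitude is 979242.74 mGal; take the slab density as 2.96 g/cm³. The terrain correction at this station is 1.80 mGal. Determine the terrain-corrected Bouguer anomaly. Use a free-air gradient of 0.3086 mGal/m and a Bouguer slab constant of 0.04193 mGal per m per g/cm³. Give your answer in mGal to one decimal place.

Drift-corrected reading = 978645.08 − (-0.155) = 978645.235 mGal
Free-air correction = 0.3086 × 3732.0 = 1151.70 mGal
Free-air anomaly = 978645.235 − 979242.74 + (1151.70) = 554.195 mGal
Bouguer slab correction = 0.04193 × 2.96 × 3732.0 = 463.19 mGal
Simple Bouguer anomaly = 554.195 − (463.19) = 91.005 mGal
Complete Bouguer anomaly = 91.005 + 1.80 = 92.805 mGal

92.8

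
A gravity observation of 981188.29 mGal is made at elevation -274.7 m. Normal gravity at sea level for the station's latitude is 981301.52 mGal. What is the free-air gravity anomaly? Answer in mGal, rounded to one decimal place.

Free-air correction = 0.3086 × -274.7 = -84.77 mGal
Free-air anomaly = 981188.29 − 981301.52 + (-84.77) = -198.00 mGal

-198.0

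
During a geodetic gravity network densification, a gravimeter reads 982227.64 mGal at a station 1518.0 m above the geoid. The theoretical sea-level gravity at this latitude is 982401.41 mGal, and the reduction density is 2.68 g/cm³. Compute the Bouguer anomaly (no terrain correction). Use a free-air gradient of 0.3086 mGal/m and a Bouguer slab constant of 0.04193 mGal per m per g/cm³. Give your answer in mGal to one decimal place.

Free-air correction = 0.3086 × 1518.0 = 468.45 mGal
Free-air anomaly = 982227.64 − 982401.41 + (468.45) = 294.68 mGal
Bouguer slab correction = 0.04193 × 2.68 × 1518.0 = 170.58 mGal
Simple Bouguer anomaly = 294.68 − (170.58) = 124.10 mGal

124.1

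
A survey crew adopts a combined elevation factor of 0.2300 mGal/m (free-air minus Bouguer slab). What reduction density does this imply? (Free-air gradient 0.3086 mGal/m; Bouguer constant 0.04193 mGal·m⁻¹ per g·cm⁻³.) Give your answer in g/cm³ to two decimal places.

1.87

0.2300 = 0.3086 − 0.04193 × ρ
ρ = (0.3086 − 0.2300) / 0.04193 = 1.87 g/cm³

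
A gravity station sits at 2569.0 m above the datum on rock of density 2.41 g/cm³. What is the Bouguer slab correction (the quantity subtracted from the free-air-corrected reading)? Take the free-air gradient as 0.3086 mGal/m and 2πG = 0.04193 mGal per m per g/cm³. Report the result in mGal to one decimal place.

259.6

Bouguer slab correction = 0.04193 × 2.41 × 2569.0 = 259.6 mGal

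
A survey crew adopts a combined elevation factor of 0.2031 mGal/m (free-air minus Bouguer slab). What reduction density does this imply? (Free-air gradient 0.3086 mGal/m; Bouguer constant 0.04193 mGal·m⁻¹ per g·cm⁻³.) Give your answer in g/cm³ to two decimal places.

0.2031 = 0.3086 − 0.04193 × ρ
ρ = (0.3086 − 0.2031) / 0.04193 = 2.52 g/cm³

2.52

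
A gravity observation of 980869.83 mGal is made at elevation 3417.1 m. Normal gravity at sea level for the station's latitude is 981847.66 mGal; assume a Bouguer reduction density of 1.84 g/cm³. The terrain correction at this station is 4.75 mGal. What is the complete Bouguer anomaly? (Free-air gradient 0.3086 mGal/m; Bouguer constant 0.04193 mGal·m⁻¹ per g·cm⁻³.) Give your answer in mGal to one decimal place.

-182.2

Free-air correction = 0.3086 × 3417.1 = 1054.52 mGal
Free-air anomaly = 980869.83 − 981847.66 + (1054.52) = 76.69 mGal
Bouguer slab correction = 0.04193 × 1.84 × 3417.1 = 263.63 mGal
Simple Bouguer anomaly = 76.69 − (263.63) = -186.94 mGal
Complete Bouguer anomaly = -186.94 + 4.75 = -182.19 mGal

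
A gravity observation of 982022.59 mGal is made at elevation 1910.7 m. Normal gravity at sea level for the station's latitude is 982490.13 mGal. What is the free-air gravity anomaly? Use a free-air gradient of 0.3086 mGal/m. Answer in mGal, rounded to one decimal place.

122.1

Free-air correction = 0.3086 × 1910.7 = 589.64 mGal
Free-air anomaly = 982022.59 − 982490.13 + (589.64) = 122.10 mGal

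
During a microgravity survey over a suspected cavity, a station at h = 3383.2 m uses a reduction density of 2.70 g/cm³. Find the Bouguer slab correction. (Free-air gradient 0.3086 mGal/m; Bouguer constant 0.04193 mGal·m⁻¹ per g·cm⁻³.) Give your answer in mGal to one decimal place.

Bouguer slab correction = 0.04193 × 2.70 × 3383.2 = 383.0 mGal

383.0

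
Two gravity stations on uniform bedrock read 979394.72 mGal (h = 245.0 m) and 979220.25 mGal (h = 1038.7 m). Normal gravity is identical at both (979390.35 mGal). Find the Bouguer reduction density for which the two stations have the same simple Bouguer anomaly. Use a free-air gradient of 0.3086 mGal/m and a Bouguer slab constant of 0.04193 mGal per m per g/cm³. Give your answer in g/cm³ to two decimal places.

2.12

Δg_obs = 979220.25 − 979394.72 = -174.47 mGal over Δh = 1038.7 − 245.0 = 793.7 m
Equal Bouguer anomalies ⇒ Δg_obs + (0.3086 − 0.04193ρ)·Δh = 0
0.3086 − 0.04193ρ = −Δg_obs/Δh = 0.21982
ρ = (0.3086 − 0.21982) / 0.04193 = 2.12 g/cm³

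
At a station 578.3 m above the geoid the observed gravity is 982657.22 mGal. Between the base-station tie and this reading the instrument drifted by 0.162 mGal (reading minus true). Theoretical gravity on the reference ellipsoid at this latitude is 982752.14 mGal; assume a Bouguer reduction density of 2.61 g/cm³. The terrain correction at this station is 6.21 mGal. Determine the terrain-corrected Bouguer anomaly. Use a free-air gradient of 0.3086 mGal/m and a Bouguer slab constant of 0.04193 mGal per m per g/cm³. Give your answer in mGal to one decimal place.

Drift-corrected reading = 982657.22 − (0.162) = 982657.058 mGal
Free-air correction = 0.3086 × 578.3 = 178.46 mGal
Free-air anomaly = 982657.058 − 982752.14 + (178.46) = 83.378 mGal
Bouguer slab correction = 0.04193 × 2.61 × 578.3 = 63.29 mGal
Simple Bouguer anomaly = 83.378 − (63.29) = 20.088 mGal
Complete Bouguer anomaly = 20.088 + 6.21 = 26.298 mGal

26.3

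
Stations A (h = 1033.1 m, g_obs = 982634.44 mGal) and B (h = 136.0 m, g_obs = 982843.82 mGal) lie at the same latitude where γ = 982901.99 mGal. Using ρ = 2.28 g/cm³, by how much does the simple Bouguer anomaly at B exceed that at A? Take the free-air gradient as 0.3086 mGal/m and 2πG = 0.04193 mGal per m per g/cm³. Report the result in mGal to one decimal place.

18.3

Δg_SB(A) = 982634.44 − 982901.99 + 0.3086×1033.1 − 0.04193×2.28×1033.1 = -47.50 mGal
Δg_SB(B) = 982843.82 − 982901.99 + 0.3086×136.0 − 0.04193×2.28×136.0 = -29.20 mGal
Difference = -29.20 − (-47.50) = 18.30 mGal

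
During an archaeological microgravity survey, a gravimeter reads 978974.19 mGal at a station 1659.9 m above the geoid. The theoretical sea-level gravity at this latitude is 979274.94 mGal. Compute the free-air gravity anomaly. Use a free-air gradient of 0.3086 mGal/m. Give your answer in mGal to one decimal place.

Free-air correction = 0.3086 × 1659.9 = 512.25 mGal
Free-air anomaly = 978974.19 − 979274.94 + (512.25) = 211.50 mGal

211.5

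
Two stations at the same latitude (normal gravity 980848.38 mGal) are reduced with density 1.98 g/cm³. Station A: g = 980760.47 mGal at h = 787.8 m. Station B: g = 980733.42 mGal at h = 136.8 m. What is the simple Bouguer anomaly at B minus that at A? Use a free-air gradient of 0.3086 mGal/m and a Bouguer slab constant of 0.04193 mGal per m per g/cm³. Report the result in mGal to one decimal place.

Δg_SB(A) = 980760.47 − 980848.38 + 0.3086×787.8 − 0.04193×1.98×787.8 = 89.80 mGal
Δg_SB(B) = 980733.42 − 980848.38 + 0.3086×136.8 − 0.04193×1.98×136.8 = -84.10 mGal
Difference = -84.10 − (89.80) = -173.90 mGal

-173.9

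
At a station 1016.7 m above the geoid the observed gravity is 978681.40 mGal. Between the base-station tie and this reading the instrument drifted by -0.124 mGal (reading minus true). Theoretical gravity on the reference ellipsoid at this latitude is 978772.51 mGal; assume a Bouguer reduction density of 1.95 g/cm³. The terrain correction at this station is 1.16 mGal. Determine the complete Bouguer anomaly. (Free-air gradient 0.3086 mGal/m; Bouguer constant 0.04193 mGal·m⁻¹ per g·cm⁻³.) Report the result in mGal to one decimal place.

140.8

Drift-corrected reading = 978681.40 − (-0.124) = 978681.524 mGal
Free-air correction = 0.3086 × 1016.7 = 313.75 mGal
Free-air anomaly = 978681.524 − 978772.51 + (313.75) = 222.764 mGal
Bouguer slab correction = 0.04193 × 1.95 × 1016.7 = 83.13 mGal
Simple Bouguer anomaly = 222.764 − (83.13) = 139.634 mGal
Complete Bouguer anomaly = 139.634 + 1.16 = 140.794 mGal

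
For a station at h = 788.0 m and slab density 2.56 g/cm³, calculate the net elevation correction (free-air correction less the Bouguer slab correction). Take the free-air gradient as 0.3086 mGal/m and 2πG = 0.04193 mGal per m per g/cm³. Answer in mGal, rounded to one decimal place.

158.6

Combined gradient = 0.3086 − 0.04193 × 2.56 = 0.2012592 mGal/m
Combined elevation correction = 0.2012592 × 788.0 = 158.6 mGal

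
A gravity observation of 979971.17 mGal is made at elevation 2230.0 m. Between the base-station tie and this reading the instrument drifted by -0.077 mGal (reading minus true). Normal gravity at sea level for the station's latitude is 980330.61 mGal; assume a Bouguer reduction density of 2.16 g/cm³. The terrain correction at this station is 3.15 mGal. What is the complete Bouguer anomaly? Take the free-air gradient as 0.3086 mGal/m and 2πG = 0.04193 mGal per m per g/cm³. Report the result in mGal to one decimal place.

Drift-corrected reading = 979971.17 − (-0.077) = 979971.247 mGal
Free-air correction = 0.3086 × 2230.0 = 688.18 mGal
Free-air anomaly = 979971.247 − 980330.61 + (688.18) = 328.817 mGal
Bouguer slab correction = 0.04193 × 2.16 × 2230.0 = 201.97 mGal
Simple Bouguer anomaly = 328.817 − (201.97) = 126.847 mGal
Complete Bouguer anomaly = 126.847 + 3.15 = 129.997 mGal

130.0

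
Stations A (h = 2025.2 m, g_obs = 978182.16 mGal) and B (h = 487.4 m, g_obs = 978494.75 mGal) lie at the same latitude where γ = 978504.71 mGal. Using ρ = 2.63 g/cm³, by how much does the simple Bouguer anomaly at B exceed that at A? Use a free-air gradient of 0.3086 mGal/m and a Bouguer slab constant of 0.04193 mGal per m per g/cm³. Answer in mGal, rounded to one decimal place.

Δg_SB(A) = 978182.16 − 978504.71 + 0.3086×2025.2 − 0.04193×2.63×2025.2 = 79.10 mGal
Δg_SB(B) = 978494.75 − 978504.71 + 0.3086×487.4 − 0.04193×2.63×487.4 = 86.70 mGal
Difference = 86.70 − (79.10) = 7.60 mGal

7.6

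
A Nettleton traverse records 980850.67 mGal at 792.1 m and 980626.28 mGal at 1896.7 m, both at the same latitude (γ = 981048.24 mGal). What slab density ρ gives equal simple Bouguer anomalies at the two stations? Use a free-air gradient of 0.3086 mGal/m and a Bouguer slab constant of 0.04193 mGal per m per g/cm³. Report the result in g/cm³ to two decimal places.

2.52

Δg_obs = 980626.28 − 980850.67 = -224.39 mGal over Δh = 1896.7 − 792.1 = 1104.6 m
Equal Bouguer anomalies ⇒ Δg_obs + (0.3086 − 0.04193ρ)·Δh = 0
0.3086 − 0.04193ρ = −Δg_obs/Δh = 0.20314
ρ = (0.3086 − 0.20314) / 0.04193 = 2.52 g/cm³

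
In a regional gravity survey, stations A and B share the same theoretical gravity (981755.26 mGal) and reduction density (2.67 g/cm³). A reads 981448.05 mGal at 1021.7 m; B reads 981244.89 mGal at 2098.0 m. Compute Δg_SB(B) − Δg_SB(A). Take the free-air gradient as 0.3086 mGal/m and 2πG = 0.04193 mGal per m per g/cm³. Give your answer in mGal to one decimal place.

Δg_SB(A) = 981448.05 − 981755.26 + 0.3086×1021.7 − 0.04193×2.67×1021.7 = -106.30 mGal
Δg_SB(B) = 981244.89 − 981755.26 + 0.3086×2098.0 − 0.04193×2.67×2098.0 = -97.80 mGal
Difference = -97.80 − (-106.30) = 8.50 mGal

8.5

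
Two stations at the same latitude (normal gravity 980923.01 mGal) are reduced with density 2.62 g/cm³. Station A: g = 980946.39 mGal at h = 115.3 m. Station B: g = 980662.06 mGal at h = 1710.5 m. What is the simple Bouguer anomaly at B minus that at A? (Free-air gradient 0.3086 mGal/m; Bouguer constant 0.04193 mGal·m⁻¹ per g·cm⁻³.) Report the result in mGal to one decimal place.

32.7

Δg_SB(A) = 980946.39 − 980923.01 + 0.3086×115.3 − 0.04193×2.62×115.3 = 46.30 mGal
Δg_SB(B) = 980662.06 − 980923.01 + 0.3086×1710.5 − 0.04193×2.62×1710.5 = 79.00 mGal
Difference = 79.00 − (46.30) = 32.70 mGal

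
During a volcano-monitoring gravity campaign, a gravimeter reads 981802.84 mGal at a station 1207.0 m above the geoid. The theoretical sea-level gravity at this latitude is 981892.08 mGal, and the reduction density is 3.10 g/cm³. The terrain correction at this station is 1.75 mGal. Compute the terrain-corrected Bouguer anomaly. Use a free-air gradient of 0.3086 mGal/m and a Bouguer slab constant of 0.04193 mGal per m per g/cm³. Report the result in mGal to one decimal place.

128.1

Free-air correction = 0.3086 × 1207.0 = 372.48 mGal
Free-air anomaly = 981802.84 − 981892.08 + (372.48) = 283.24 mGal
Bouguer slab correction = 0.04193 × 3.10 × 1207.0 = 156.89 mGal
Simple Bouguer anomaly = 283.24 − (156.89) = 126.35 mGal
Complete Bouguer anomaly = 126.35 + 1.75 = 128.10 mGal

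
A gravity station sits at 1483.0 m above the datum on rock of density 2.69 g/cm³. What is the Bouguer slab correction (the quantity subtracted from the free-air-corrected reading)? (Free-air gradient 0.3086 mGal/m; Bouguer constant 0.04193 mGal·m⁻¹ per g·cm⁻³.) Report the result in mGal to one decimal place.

Bouguer slab correction = 0.04193 × 2.69 × 1483.0 = 167.3 mGal

167.3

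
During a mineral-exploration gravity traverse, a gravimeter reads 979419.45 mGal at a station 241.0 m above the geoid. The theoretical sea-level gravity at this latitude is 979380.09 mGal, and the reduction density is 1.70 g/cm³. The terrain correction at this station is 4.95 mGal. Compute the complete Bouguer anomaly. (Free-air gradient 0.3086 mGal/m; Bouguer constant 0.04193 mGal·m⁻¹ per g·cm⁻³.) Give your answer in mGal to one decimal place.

Free-air correction = 0.3086 × 241.0 = 74.37 mGal
Free-air anomaly = 979419.45 − 979380.09 + (74.37) = 113.73 mGal
Bouguer slab correction = 0.04193 × 1.70 × 241.0 = 17.18 mGal
Simple Bouguer anomaly = 113.73 − (17.18) = 96.55 mGal
Complete Bouguer anomaly = 96.55 + 4.95 = 101.50 mGal

101.5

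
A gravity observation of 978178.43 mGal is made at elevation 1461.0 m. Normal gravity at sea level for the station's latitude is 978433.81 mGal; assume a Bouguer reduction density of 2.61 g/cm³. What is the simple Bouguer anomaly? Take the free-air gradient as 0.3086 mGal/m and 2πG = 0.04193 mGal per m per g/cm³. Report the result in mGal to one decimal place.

35.6

Free-air correction = 0.3086 × 1461.0 = 450.86 mGal
Free-air anomaly = 978178.43 − 978433.81 + (450.86) = 195.48 mGal
Bouguer slab correction = 0.04193 × 2.61 × 1461.0 = 159.89 mGal
Simple Bouguer anomaly = 195.48 − (159.89) = 35.59 mGal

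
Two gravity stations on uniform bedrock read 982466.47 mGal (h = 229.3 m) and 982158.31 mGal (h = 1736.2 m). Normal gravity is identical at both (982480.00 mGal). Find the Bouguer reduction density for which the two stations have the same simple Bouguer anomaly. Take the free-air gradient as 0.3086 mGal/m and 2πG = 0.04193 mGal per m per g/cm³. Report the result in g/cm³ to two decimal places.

2.48

Δg_obs = 982158.31 − 982466.47 = -308.16 mGal over Δh = 1736.2 − 229.3 = 1506.9 m
Equal Bouguer anomalies ⇒ Δg_obs + (0.3086 − 0.04193ρ)·Δh = 0
0.3086 − 0.04193ρ = −Δg_obs/Δh = 0.20450
ρ = (0.3086 − 0.20450) / 0.04193 = 2.48 g/cm³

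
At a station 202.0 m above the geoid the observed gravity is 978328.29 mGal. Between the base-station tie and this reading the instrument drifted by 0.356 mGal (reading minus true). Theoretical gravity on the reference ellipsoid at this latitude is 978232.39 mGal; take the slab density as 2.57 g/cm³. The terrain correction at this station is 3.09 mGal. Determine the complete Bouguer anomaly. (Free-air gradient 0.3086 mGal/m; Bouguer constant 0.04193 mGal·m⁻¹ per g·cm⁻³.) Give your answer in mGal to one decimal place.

Drift-corrected reading = 978328.29 − (0.356) = 978327.934 mGal
Free-air correction = 0.3086 × 202.0 = 62.34 mGal
Free-air anomaly = 978327.934 − 978232.39 + (62.34) = 157.884 mGal
Bouguer slab correction = 0.04193 × 2.57 × 202.0 = 21.77 mGal
Simple Bouguer anomaly = 157.884 − (21.77) = 136.114 mGal
Complete Bouguer anomaly = 136.114 + 3.09 = 139.204 mGal

139.2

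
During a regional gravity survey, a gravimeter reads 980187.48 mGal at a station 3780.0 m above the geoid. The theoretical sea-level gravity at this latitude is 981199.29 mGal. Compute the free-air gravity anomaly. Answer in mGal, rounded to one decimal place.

Free-air correction = 0.3086 × 3780.0 = 1166.51 mGal
Free-air anomaly = 980187.48 − 981199.29 + (1166.51) = 154.70 mGal

154.7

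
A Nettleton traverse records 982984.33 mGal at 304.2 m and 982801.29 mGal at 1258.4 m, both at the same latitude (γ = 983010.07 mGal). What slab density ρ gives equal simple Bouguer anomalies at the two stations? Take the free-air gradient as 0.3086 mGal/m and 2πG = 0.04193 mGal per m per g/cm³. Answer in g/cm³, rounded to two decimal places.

Δg_obs = 982801.29 − 982984.33 = -183.04 mGal over Δh = 1258.4 − 304.2 = 954.2 m
Equal Bouguer anomalies ⇒ Δg_obs + (0.3086 − 0.04193ρ)·Δh = 0
0.3086 − 0.04193ρ = −Δg_obs/Δh = 0.19183
ρ = (0.3086 − 0.19183) / 0.04193 = 2.78 g/cm³

2.78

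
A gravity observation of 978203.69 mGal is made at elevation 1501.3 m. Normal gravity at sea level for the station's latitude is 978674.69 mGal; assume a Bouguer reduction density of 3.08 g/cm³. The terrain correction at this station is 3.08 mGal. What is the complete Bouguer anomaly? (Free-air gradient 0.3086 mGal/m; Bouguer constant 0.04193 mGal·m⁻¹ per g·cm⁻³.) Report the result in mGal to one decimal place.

Free-air correction = 0.3086 × 1501.3 = 463.30 mGal
Free-air anomaly = 978203.69 − 978674.69 + (463.30) = -7.70 mGal
Bouguer slab correction = 0.04193 × 3.08 × 1501.3 = 193.88 mGal
Simple Bouguer anomaly = -7.70 − (193.88) = -201.58 mGal
Complete Bouguer anomaly = -201.58 + 3.08 = -198.50 mGal

-198.5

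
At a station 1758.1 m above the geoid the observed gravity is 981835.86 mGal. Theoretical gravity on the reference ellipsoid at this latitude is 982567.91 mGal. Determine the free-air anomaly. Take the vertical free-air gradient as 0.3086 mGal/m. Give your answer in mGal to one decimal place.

-189.5

Free-air correction = 0.3086 × 1758.1 = 542.55 mGal
Free-air anomaly = 981835.86 − 982567.91 + (542.55) = -189.50 mGal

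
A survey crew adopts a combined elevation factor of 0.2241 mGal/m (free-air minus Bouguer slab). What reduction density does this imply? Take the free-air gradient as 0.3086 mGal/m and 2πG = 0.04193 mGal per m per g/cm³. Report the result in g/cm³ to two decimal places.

0.2241 = 0.3086 − 0.04193 × ρ
ρ = (0.3086 − 0.2241) / 0.04193 = 2.02 g/cm³

2.02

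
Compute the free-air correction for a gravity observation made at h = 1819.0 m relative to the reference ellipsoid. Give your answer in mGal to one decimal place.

Free-air correction = 0.3086 × 1819.0 = 561.3 mGal

561.3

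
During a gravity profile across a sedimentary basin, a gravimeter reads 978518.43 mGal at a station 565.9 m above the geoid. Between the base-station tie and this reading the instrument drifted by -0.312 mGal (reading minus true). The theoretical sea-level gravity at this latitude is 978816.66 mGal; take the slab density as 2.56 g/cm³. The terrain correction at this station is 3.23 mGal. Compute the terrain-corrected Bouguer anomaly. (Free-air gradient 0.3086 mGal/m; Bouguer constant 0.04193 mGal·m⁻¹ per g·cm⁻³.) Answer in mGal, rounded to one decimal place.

-180.8

Drift-corrected reading = 978518.43 − (-0.312) = 978518.742 mGal
Free-air correction = 0.3086 × 565.9 = 174.64 mGal
Free-air anomaly = 978518.742 − 978816.66 + (174.64) = -123.278 mGal
Bouguer slab correction = 0.04193 × 2.56 × 565.9 = 60.74 mGal
Simple Bouguer anomaly = -123.278 − (60.74) = -184.018 mGal
Complete Bouguer anomaly = -184.018 + 3.23 = -180.788 mGal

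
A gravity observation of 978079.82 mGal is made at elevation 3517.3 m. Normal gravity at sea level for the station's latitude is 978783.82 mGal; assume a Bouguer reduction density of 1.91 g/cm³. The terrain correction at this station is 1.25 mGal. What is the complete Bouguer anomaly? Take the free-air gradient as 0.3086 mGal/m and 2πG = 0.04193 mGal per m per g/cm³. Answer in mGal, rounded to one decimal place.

101.0

Free-air correction = 0.3086 × 3517.3 = 1085.44 mGal
Free-air anomaly = 978079.82 − 978783.82 + (1085.44) = 381.44 mGal
Bouguer slab correction = 0.04193 × 1.91 × 3517.3 = 281.69 mGal
Simple Bouguer anomaly = 381.44 − (281.69) = 99.75 mGal
Complete Bouguer anomaly = 99.75 + 1.25 = 101.00 mGal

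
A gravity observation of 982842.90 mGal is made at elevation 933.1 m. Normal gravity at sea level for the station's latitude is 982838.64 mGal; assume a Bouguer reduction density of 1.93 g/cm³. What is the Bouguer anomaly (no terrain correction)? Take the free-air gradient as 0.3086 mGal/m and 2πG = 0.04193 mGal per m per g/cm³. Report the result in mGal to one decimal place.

216.7

Free-air correction = 0.3086 × 933.1 = 287.95 mGal
Free-air anomaly = 982842.90 − 982838.64 + (287.95) = 292.21 mGal
Bouguer slab correction = 0.04193 × 1.93 × 933.1 = 75.51 mGal
Simple Bouguer anomaly = 292.21 − (75.51) = 216.70 mGal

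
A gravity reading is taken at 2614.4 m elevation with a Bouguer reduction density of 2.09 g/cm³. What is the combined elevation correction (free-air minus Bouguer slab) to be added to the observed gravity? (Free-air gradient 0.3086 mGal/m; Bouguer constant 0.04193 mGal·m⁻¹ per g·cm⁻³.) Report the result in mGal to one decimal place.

Combined gradient = 0.3086 − 0.04193 × 2.09 = 0.2209663 mGal/m
Combined elevation correction = 0.2209663 × 2614.4 = 577.7 mGal

577.7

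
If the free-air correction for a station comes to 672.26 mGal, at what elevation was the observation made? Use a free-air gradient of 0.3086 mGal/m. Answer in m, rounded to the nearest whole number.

h = 672.26 / 0.3086 = 2178.42 m

2178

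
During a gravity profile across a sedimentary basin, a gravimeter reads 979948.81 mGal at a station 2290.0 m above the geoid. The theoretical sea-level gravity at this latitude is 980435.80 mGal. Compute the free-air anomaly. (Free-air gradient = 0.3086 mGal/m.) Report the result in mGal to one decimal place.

Free-air correction = 0.3086 × 2290.0 = 706.69 mGal
Free-air anomaly = 979948.81 − 980435.80 + (706.69) = 219.70 mGal

219.7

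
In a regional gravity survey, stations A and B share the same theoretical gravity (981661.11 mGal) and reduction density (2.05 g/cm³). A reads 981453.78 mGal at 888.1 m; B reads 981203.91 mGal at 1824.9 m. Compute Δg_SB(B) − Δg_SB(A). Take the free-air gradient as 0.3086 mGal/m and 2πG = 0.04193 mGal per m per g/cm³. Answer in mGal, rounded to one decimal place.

Δg_SB(A) = 981453.78 − 981661.11 + 0.3086×888.1 − 0.04193×2.05×888.1 = -9.60 mGal
Δg_SB(B) = 981203.91 − 981661.11 + 0.3086×1824.9 − 0.04193×2.05×1824.9 = -50.90 mGal
Difference = -50.90 − (-9.60) = -41.30 mGal

-41.3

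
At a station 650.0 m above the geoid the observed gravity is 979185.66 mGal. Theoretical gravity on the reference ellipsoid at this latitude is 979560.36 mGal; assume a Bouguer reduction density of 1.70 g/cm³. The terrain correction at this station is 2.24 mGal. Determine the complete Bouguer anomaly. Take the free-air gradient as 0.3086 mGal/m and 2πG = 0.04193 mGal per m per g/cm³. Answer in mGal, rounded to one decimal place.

Free-air correction = 0.3086 × 650.0 = 200.59 mGal
Free-air anomaly = 979185.66 − 979560.36 + (200.59) = -174.11 mGal
Bouguer slab correction = 0.04193 × 1.70 × 650.0 = 46.33 mGal
Simple Bouguer anomaly = -174.11 − (46.33) = -220.44 mGal
Complete Bouguer anomaly = -220.44 + 2.24 = -218.20 mGal

-218.2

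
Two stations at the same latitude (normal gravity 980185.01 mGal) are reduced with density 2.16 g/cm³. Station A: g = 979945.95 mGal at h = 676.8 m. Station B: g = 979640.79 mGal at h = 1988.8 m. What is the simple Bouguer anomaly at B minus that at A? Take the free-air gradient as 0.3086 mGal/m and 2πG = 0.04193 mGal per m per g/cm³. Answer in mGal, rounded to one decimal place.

Δg_SB(A) = 979945.95 − 980185.01 + 0.3086×676.8 − 0.04193×2.16×676.8 = -91.50 mGal
Δg_SB(B) = 979640.79 − 980185.01 + 0.3086×1988.8 − 0.04193×2.16×1988.8 = -110.60 mGal
Difference = -110.60 − (-91.50) = -19.10 mGal

-19.1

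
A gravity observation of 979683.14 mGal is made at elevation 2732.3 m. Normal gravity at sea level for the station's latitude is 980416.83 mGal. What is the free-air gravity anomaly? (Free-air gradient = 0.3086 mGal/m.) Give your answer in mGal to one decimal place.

Free-air correction = 0.3086 × 2732.3 = 843.19 mGal
Free-air anomaly = 979683.14 − 980416.83 + (843.19) = 109.50 mGal

109.5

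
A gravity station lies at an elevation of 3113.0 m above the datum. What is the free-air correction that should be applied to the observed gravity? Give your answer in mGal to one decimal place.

960.7

Free-air correction = 0.3086 × 3113.0 = 960.7 mGal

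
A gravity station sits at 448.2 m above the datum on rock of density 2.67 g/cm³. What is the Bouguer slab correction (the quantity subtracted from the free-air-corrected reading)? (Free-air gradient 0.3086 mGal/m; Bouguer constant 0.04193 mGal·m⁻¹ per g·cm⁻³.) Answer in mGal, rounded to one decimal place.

Bouguer slab correction = 0.04193 × 2.67 × 448.2 = 50.2 mGal

50.2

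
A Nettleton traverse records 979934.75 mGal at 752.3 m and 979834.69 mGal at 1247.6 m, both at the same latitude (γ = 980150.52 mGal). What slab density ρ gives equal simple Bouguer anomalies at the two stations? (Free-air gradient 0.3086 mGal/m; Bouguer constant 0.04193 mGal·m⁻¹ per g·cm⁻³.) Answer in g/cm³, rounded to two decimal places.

Δg_obs = 979834.69 − 979934.75 = -100.06 mGal over Δh = 1247.6 − 752.3 = 495.3 m
Equal Bouguer anomalies ⇒ Δg_obs + (0.3086 − 0.04193ρ)·Δh = 0
0.3086 − 0.04193ρ = −Δg_obs/Δh = 0.20202
ρ = (0.3086 − 0.20202) / 0.04193 = 2.54 g/cm³

2.54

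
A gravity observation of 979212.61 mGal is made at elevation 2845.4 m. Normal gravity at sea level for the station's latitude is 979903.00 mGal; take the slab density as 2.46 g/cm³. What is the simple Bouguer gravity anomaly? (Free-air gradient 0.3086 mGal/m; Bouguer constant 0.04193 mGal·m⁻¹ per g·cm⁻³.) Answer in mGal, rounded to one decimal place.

Free-air correction = 0.3086 × 2845.4 = 878.09 mGal
Free-air anomaly = 979212.61 − 979903.00 + (878.09) = 187.70 mGal
Bouguer slab correction = 0.04193 × 2.46 × 2845.4 = 293.50 mGal
Simple Bouguer anomaly = 187.70 − (293.50) = -105.80 mGal

-105.8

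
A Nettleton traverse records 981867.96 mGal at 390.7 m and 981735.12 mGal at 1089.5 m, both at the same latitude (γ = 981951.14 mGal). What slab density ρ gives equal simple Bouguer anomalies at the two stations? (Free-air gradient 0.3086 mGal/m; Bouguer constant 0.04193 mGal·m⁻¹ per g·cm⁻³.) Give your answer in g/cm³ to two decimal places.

Δg_obs = 981735.12 − 981867.96 = -132.84 mGal over Δh = 1089.5 − 390.7 = 698.8 m
Equal Bouguer anomalies ⇒ Δg_obs + (0.3086 − 0.04193ρ)·Δh = 0
0.3086 − 0.04193ρ = −Δg_obs/Δh = 0.19010
ρ = (0.3086 − 0.19010) / 0.04193 = 2.83 g/cm³

2.83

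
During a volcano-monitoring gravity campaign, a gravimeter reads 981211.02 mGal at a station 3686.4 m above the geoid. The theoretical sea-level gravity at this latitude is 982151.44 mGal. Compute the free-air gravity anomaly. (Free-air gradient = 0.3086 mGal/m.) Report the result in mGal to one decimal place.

Free-air correction = 0.3086 × 3686.4 = 1137.62 mGal
Free-air anomaly = 981211.02 − 982151.44 + (1137.62) = 197.20 mGal

197.2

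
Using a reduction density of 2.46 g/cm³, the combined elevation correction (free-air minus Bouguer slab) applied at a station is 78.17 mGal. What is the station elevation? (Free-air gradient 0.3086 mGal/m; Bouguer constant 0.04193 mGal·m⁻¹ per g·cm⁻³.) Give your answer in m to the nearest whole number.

Combined gradient = 0.3086 − 0.04193 × 2.46 = 0.2054522 mGal/m
h = 78.17 / 0.2054522 = 380.48 m

380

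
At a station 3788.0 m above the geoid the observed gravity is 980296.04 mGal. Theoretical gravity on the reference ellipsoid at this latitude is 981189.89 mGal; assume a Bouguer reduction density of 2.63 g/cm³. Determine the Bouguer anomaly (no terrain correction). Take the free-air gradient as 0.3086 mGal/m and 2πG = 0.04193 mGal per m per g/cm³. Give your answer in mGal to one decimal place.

Free-air correction = 0.3086 × 3788.0 = 1168.98 mGal
Free-air anomaly = 980296.04 − 981189.89 + (1168.98) = 275.13 mGal
Bouguer slab correction = 0.04193 × 2.63 × 3788.0 = 417.73 mGal
Simple Bouguer anomaly = 275.13 − (417.73) = -142.60 mGal

-142.6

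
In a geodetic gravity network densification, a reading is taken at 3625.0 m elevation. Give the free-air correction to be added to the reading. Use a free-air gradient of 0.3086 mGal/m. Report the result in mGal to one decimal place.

1118.7

Free-air correction = 0.3086 × 3625.0 = 1118.7 mGal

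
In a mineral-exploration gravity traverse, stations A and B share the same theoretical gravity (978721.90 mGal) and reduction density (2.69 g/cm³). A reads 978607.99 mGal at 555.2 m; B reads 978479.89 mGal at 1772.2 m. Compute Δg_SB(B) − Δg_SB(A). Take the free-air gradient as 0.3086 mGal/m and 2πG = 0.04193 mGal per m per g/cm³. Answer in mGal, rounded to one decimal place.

Δg_SB(A) = 978607.99 − 978721.90 + 0.3086×555.2 − 0.04193×2.69×555.2 = -5.20 mGal
Δg_SB(B) = 978479.89 − 978721.90 + 0.3086×1772.2 − 0.04193×2.69×1772.2 = 105.00 mGal
Difference = 105.00 − (-5.20) = 110.20 mGal

110.2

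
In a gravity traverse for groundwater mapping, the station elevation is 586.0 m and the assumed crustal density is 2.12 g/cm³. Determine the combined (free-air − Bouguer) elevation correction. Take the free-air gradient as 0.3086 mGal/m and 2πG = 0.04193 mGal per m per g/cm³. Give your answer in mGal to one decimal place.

Combined gradient = 0.3086 − 0.04193 × 2.12 = 0.2197084 mGal/m
Combined elevation correction = 0.2197084 × 586.0 = 128.7 mGal

128.7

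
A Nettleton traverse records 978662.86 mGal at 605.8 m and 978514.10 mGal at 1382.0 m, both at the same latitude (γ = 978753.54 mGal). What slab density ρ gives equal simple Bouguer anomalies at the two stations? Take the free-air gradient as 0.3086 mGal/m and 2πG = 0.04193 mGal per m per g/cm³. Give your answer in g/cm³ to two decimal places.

Δg_obs = 978514.10 − 978662.86 = -148.76 mGal over Δh = 1382.0 − 605.8 = 776.2 m
Equal Bouguer anomalies ⇒ Δg_obs + (0.3086 − 0.04193ρ)·Δh = 0
0.3086 − 0.04193ρ = −Δg_obs/Δh = 0.19165
ρ = (0.3086 − 0.19165) / 0.04193 = 2.79 g/cm³

2.79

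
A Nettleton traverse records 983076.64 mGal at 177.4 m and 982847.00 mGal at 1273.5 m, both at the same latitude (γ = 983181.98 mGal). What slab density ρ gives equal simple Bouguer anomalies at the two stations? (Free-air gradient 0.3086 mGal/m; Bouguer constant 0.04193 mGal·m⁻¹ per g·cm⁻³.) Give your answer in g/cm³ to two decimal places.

Δg_obs = 982847.00 − 983076.64 = -229.64 mGal over Δh = 1273.5 − 177.4 = 1096.1 m
Equal Bouguer anomalies ⇒ Δg_obs + (0.3086 − 0.04193ρ)·Δh = 0
0.3086 − 0.04193ρ = −Δg_obs/Δh = 0.20951
ρ = (0.3086 − 0.20951) / 0.04193 = 2.36 g/cm³

2.36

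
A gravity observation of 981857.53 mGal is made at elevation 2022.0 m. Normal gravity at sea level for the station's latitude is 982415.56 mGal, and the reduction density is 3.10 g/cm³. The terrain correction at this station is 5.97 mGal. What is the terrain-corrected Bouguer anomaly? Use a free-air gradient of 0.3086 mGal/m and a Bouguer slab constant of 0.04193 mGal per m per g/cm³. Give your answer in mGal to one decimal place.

-190.9

Free-air correction = 0.3086 × 2022.0 = 623.99 mGal
Free-air anomaly = 981857.53 − 982415.56 + (623.99) = 65.96 mGal
Bouguer slab correction = 0.04193 × 3.10 × 2022.0 = 262.83 mGal
Simple Bouguer anomaly = 65.96 − (262.83) = -196.87 mGal
Complete Bouguer anomaly = -196.87 + 5.97 = -190.90 mGal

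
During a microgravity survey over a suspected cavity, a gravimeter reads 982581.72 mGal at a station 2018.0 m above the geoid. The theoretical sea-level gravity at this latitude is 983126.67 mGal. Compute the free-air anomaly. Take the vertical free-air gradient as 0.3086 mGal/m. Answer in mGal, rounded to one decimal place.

Free-air correction = 0.3086 × 2018.0 = 622.75 mGal
Free-air anomaly = 982581.72 − 983126.67 + (622.75) = 77.80 mGal

77.8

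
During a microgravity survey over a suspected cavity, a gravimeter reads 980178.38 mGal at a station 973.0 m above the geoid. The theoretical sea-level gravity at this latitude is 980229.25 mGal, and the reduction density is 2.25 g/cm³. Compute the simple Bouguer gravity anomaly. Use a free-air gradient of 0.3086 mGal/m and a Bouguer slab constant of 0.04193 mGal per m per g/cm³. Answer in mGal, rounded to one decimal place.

157.6

Free-air correction = 0.3086 × 973.0 = 300.27 mGal
Free-air anomaly = 980178.38 − 980229.25 + (300.27) = 249.40 mGal
Bouguer slab correction = 0.04193 × 2.25 × 973.0 = 91.80 mGal
Simple Bouguer anomaly = 249.40 − (91.80) = 157.60 mGal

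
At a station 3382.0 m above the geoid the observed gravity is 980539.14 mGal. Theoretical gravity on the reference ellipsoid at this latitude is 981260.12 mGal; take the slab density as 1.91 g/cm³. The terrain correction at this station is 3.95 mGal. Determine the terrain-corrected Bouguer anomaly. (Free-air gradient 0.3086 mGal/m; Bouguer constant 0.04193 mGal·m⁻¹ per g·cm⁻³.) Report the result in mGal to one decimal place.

Free-air correction = 0.3086 × 3382.0 = 1043.69 mGal
Free-air anomaly = 980539.14 − 981260.12 + (1043.69) = 322.71 mGal
Bouguer slab correction = 0.04193 × 1.91 × 3382.0 = 270.85 mGal
Simple Bouguer anomaly = 322.71 − (270.85) = 51.86 mGal
Complete Bouguer anomaly = 51.86 + 3.95 = 55.81 mGal

55.8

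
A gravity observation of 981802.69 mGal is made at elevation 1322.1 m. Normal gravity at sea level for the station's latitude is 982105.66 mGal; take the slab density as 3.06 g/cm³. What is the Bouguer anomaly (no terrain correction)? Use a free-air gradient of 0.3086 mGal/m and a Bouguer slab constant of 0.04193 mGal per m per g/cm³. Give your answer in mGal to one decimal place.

-64.6

Free-air correction = 0.3086 × 1322.1 = 408.00 mGal
Free-air anomaly = 981802.69 − 982105.66 + (408.00) = 105.03 mGal
Bouguer slab correction = 0.04193 × 3.06 × 1322.1 = 169.63 mGal
Simple Bouguer anomaly = 105.03 − (169.63) = -64.60 mGal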